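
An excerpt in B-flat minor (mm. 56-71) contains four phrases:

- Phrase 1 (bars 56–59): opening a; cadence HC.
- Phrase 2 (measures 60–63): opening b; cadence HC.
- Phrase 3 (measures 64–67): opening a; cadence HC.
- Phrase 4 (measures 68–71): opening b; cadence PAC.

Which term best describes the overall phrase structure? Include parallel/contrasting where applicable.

Four phrases in two halves: the first half (mm. 56–63) ends with a half cadence, the second (mm. 64-71) with a perfect authentic cadence — a large antecedent–consequent pair, i.e. a double period.
Phrase 3 begins with the same material as phrase 1, making it parallel.

parallel double period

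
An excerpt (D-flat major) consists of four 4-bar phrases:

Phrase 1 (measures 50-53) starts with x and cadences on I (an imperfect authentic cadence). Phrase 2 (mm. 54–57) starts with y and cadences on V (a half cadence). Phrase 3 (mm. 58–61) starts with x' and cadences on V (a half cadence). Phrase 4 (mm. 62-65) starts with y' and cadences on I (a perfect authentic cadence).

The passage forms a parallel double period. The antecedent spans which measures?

measures 50–57

In a double period the four phrases pair into a large antecedent (phrases 1–2, ending half cadence) and a large consequent (phrases 3–4, ending perfect authentic cadence). The antecedent spans bars 50-57.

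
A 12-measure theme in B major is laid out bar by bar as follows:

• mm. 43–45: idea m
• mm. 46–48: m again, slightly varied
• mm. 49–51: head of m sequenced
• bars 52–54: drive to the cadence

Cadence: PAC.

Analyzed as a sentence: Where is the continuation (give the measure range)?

After the presentation (measures 43–48), the continuation covers the fragmentation through the cadence: mm. 49–54.

measures 49–54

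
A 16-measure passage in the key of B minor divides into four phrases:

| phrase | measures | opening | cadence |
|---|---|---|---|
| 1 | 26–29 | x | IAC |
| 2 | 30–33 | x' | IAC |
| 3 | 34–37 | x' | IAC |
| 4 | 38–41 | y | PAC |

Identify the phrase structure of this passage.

Four phrases in two halves: the first half (mm. 26-33) ends with an imperfect authentic cadence, the second (measures 34–41) with a perfect authentic cadence — a large antecedent–consequent pair, i.e. a double period.
Phrase 3 begins with the same material as phrase 1, making it parallel.

parallel double period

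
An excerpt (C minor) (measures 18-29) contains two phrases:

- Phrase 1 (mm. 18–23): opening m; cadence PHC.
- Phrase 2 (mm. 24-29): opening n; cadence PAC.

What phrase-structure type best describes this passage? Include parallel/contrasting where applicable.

contrasting period

Phrase 1 ends with a Phrygian half cadence (weaker) and phrase 2 with a perfect authentic cadence (stronger): antecedent + consequent = a period.
The two phrases open with different material (m / n), so the period is contrasting.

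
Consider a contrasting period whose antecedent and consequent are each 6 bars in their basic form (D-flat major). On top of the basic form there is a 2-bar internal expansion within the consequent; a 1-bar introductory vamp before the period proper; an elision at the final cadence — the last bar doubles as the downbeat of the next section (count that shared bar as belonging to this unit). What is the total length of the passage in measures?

Basic contrasting period: 6 + 6 = 12 bars.
12 (basic form) + 2 (internal expansion) + 1 (introduction) = 15.
The elision shares a bar with the next section but does not change this unit's count.

15 measures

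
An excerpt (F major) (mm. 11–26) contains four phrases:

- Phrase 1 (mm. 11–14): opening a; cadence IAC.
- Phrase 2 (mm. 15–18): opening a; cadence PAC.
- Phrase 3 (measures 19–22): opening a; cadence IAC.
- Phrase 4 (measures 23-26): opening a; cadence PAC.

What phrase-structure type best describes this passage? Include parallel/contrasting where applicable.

The cadence pattern IAC–PAC–IAC–PAC is weak–strong twice, and phrases 3–4 restate phrases 1–2: a period heard twice, not a double period (which would end weakly at phrase 2).

repeated period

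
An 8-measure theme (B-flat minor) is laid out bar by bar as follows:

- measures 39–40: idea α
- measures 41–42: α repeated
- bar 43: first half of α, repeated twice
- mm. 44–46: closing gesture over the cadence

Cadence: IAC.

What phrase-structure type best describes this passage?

Basic idea (mm. 39-40) + its repetition (bars 41–42) form the presentation; fragmentation and cadence (mm. 43-46) form the continuation — the 8-bar whole is a sentence.

sentence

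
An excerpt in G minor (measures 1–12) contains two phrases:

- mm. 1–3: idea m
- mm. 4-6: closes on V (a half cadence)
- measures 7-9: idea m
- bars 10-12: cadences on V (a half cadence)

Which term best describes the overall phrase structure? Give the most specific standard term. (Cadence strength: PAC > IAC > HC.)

repeated phrase

Both phrases have the same opening (m) and the same cadence (half cadence): the second is a restatement, not a consequent, so this is a repeated phrase rather than a period.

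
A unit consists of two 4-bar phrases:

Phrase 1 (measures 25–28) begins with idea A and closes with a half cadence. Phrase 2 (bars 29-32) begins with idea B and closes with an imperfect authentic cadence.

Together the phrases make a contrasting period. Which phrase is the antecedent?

phrase 1

The phrase ending with the weaker cadence (half cadence) is the antecedent; the one ending more conclusively (imperfect authentic cadence) is the consequent. The antecedent is phrase 1.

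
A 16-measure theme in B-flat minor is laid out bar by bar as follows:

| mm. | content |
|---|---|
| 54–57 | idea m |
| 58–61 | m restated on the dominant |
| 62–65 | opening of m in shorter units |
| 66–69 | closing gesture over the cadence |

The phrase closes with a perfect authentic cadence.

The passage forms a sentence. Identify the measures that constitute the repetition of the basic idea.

The presentation of a sentence is the basic idea (mm. 54-57) plus its repetition (mm. 58–61); the repetition of the basic idea is therefore measures 58-61.

measures 58–61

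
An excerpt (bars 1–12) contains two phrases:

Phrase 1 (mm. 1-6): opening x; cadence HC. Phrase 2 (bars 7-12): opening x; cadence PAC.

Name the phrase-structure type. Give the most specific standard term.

parallel period

Phrase 1 ends with a half cadence (weaker) and phrase 2 with a perfect authentic cadence (stronger): antecedent + consequent = a period.
The two phrases open with the same material (x / x), so the period is parallel.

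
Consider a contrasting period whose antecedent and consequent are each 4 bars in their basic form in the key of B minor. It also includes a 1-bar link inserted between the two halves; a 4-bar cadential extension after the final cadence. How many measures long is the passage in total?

Basic contrasting period: 4 + 4 = 8 bars.
8 (basic form) + 1 (link) + 4 (cadential extension) = 13.

13 measures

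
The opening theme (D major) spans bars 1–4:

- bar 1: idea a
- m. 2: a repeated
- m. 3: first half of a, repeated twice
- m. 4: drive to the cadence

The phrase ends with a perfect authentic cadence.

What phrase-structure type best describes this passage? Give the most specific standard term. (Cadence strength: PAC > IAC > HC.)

Basic idea (m. 1) + its repetition (measure 2) form the presentation; fragmentation and cadence (mm. 3-4) form the continuation — the 4-bar whole is a sentence.

sentence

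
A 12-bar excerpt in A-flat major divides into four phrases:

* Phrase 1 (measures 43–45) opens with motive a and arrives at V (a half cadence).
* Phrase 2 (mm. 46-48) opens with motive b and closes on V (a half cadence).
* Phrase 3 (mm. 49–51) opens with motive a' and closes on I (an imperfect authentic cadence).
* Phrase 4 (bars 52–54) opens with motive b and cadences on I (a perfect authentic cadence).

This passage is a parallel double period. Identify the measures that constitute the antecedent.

In a double period the four phrases pair into a large antecedent (phrases 1–2, ending half cadence) and a large consequent (phrases 3–4, ending perfect authentic cadence). The antecedent spans measures 43–48.

measures 43–48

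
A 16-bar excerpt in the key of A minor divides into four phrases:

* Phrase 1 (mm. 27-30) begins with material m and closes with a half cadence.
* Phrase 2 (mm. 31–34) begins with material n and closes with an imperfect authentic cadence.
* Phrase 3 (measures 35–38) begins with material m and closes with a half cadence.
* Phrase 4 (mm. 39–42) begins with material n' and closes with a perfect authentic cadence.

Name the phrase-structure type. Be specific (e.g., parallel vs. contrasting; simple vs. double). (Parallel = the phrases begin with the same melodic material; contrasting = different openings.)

parallel double period

Four phrases in two halves: the first half (mm. 27-34) ends with an imperfect authentic cadence, the second (bars 35–42) with a perfect authentic cadence — a large antecedent–consequent pair, i.e. a double period.
Phrase 3 begins with the same material as phrase 1, making it parallel.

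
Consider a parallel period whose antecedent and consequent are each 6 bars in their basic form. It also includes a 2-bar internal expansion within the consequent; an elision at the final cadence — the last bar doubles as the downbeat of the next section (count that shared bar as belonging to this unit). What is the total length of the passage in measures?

14 measures

Basic parallel period: 6 + 6 = 12 bars.
12 (basic form) + 2 (internal expansion) = 14.
The elision shares a bar with the next section but does not change this unit's count.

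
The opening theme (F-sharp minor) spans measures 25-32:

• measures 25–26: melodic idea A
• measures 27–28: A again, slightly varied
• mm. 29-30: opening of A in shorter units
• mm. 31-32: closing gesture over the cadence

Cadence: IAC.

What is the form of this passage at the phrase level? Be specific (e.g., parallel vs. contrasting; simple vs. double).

Basic idea (mm. 25-26) + its repetition (bars 27–28) form the presentation; fragmentation and cadence (measures 29-32) form the continuation — the 8-bar whole is a sentence.

sentence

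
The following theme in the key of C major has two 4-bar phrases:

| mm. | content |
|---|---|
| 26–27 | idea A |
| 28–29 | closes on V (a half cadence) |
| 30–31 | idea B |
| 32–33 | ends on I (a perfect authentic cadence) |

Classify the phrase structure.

Phrase 1 ends with a half cadence (weaker) and phrase 2 with a perfect authentic cadence (stronger): antecedent + consequent = a period.
The two phrases open with different material (A / B), so the period is contrasting.

contrasting period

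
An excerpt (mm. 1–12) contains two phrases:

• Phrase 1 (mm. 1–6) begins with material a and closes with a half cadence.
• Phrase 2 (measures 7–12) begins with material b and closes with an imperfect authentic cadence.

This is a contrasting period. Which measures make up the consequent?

measures 7–12

The phrase ending with the weaker cadence (half cadence) is the antecedent; the one ending more conclusively (imperfect authentic cadence) is the consequent. The consequent is measures 7–12.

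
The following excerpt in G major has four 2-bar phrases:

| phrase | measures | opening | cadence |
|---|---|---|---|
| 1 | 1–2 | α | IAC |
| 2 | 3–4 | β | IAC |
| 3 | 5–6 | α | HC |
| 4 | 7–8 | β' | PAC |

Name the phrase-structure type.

parallel double period

Four phrases in two halves: the first half (mm. 1-4) ends with an imperfect authentic cadence, the second (bars 5–8) with a perfect authentic cadence — a large antecedent–consequent pair, i.e. a double period.
Phrase 3 begins with the same material as phrase 1, making it parallel.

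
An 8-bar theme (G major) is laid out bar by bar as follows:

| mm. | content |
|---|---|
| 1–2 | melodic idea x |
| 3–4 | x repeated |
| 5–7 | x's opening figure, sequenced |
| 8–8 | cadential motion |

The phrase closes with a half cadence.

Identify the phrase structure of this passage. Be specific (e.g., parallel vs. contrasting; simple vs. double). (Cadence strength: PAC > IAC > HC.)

Basic idea (mm. 1-2) + its repetition (mm. 3–4) form the presentation; fragmentation and cadence (bars 5–8) form the continuation — the 8-bar whole is a sentence.

sentence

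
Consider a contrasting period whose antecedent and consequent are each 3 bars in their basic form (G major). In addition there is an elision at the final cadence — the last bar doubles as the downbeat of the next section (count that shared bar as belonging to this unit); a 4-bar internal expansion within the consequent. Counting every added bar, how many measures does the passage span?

10 measures

Basic contrasting period: 3 + 3 = 6 bars.
6 (basic form) + 4 (internal expansion) = 10.
The elision shares a bar with the next section but does not change this unit's count.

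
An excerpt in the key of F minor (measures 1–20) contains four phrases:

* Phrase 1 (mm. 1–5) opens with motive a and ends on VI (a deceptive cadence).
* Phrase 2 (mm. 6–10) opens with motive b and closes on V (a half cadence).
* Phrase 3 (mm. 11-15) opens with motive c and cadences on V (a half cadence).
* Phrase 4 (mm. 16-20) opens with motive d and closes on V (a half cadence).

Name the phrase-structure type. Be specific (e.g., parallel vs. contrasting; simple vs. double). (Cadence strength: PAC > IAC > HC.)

phrase group

Phrase 4 ends with a half cadence, no stronger than phrase 2's half cadence, so the four phrases do not form a double period; nor do phrases 3–4 duplicate 1–2, so it is not a repeated period. With no phrase reaching a conclusive cadence, the passage is a phrase group.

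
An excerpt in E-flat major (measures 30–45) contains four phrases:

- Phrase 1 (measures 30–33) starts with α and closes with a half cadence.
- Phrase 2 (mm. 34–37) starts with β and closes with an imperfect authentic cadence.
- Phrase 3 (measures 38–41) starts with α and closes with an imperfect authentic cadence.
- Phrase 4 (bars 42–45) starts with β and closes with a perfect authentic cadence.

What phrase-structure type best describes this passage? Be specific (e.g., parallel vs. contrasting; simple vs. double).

parallel double period

Four phrases in two halves: the first half (measures 30–37) ends with an imperfect authentic cadence, the second (bars 38–45) with a perfect authentic cadence — a large antecedent–consequent pair, i.e. a double period.
Phrase 3 begins with the same material as phrase 1, making it parallel.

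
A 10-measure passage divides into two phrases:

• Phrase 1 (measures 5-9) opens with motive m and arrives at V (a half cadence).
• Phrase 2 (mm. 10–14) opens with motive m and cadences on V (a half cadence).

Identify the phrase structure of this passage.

repeated phrase

Both phrases have the same opening (m) and the same cadence (half cadence): the second is a restatement, not a consequent, so this is a repeated phrase rather than a period.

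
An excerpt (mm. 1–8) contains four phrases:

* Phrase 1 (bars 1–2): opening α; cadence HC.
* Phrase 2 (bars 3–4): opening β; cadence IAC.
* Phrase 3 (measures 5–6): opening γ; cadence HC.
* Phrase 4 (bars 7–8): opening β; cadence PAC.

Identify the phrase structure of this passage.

contrasting double period

Four phrases in two halves: the first half (bars 1–4) ends with an imperfect authentic cadence, the second (mm. 5–8) with a perfect authentic cadence — a large antecedent–consequent pair, i.e. a double period.
Phrase 3 begins with different material from phrase 1, making it contrasting.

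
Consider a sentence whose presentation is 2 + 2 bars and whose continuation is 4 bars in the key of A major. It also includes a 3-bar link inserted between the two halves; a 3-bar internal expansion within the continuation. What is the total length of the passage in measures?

14 measures

Basic sentence: 2 + 2 + 4 = 8 bars.
8 (basic form) + 3 (link) + 3 (internal expansion) = 14.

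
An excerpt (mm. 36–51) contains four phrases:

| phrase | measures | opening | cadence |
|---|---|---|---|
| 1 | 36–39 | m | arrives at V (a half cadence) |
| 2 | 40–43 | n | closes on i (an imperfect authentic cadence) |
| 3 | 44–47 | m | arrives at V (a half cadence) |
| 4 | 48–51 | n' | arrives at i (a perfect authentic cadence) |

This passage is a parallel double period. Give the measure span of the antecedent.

In a double period the four phrases pair into a large antecedent (phrases 1–2, ending imperfect authentic cadence) and a large consequent (phrases 3–4, ending perfect authentic cadence). The antecedent spans mm. 36-43.

measures 36–43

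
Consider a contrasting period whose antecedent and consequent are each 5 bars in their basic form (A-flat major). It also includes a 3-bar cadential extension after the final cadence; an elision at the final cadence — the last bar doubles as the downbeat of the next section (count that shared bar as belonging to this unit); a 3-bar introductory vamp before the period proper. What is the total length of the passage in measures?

Basic contrasting period: 5 + 5 = 10 bars.
10 (basic form) + 3 (cadential extension) + 3 (introduction) = 16.
The elision shares a bar with the next section but does not change this unit's count.

16 measures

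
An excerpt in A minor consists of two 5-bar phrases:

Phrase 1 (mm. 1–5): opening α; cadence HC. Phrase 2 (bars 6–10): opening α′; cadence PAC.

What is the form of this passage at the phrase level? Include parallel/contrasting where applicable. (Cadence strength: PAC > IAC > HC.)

Phrase 1 ends with a half cadence (weaker) and phrase 2 with a perfect authentic cadence (stronger): antecedent + consequent = a period.
The two phrases open with the same material (α / α′), so the period is parallel.

parallel period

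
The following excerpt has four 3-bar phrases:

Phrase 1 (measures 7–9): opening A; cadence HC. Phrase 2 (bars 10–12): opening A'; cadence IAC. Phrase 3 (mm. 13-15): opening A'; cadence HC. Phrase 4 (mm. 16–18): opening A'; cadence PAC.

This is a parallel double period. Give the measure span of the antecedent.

In a double period the first pair of phrases (ending imperfect authentic cadence) is the large antecedent and the second pair (ending perfect authentic cadence) is the large consequent; the antecedent is measures 7–12.

measures 7–12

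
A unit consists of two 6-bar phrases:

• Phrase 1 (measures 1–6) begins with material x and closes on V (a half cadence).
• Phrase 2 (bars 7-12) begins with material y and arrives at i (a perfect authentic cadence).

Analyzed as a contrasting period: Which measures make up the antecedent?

measures 1–6

The antecedent is the phrase ending with the weaker cadence (half cadence, phrase 1) and the consequent the one ending more conclusively (perfect authentic cadence, phrase 2); the antecedent is mm. 1-6.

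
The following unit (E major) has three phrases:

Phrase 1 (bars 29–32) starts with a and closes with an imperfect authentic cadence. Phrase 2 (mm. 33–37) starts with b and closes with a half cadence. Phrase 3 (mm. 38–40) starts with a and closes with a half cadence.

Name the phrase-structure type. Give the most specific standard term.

phrase group

The final phrase closes with a half cadence, which is not stronger than the preceding half cadence; the 3 phrases lack an overall antecedent–consequent design and so form a phrase group.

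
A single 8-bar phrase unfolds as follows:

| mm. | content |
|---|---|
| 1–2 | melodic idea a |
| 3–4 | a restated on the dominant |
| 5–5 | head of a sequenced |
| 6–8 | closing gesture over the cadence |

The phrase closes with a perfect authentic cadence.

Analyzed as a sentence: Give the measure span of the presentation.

The presentation of a sentence is the basic idea (bars 1–2) plus its repetition (mm. 3–4); the presentation is therefore mm. 1–4.

measures 1–4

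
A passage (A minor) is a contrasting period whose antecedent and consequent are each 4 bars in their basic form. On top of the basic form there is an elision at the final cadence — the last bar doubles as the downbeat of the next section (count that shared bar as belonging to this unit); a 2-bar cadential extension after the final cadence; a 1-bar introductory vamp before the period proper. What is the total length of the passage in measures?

11 measures

Basic contrasting period: 4 + 4 = 8 bars.
8 (basic form) + 2 (cadential extension) + 1 (introduction) = 11.
The elision shares a bar with the next section but does not change this unit's count.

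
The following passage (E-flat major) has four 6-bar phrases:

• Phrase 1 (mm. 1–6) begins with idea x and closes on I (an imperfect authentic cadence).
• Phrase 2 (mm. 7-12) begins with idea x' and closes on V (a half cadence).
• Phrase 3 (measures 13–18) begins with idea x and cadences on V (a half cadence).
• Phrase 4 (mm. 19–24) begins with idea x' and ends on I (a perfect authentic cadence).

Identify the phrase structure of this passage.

parallel double period

Four phrases in two halves: the first half (mm. 1–12) ends with a half cadence, the second (mm. 13-24) with a perfect authentic cadence — a large antecedent–consequent pair, i.e. a double period.
Phrase 3 begins with the same material as phrase 1, making it parallel.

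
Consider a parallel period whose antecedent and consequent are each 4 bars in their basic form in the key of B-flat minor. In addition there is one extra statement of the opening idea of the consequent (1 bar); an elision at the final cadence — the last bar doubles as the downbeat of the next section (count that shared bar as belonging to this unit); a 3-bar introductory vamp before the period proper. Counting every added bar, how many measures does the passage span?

Basic parallel period: 4 + 4 = 8 bars.
8 (basic form) + 1 (extra statement) + 3 (introduction) = 12.
The elision shares a bar with the next section but does not change this unit's count.

12 measures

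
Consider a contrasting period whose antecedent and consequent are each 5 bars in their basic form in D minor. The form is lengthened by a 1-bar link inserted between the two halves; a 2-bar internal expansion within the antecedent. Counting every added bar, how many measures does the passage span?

Basic contrasting period: 5 + 5 = 10 bars.
10 (basic form) + 1 (link) + 2 (internal expansion) = 13.

13 measures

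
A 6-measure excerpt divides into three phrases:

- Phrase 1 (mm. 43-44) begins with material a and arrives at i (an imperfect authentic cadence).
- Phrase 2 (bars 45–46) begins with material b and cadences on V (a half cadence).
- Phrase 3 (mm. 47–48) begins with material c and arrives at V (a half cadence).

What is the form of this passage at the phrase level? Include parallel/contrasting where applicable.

phrase group

The final phrase closes with a half cadence, which is not stronger than the preceding half cadence; the 3 phrases lack an overall antecedent–consequent design and so form a phrase group.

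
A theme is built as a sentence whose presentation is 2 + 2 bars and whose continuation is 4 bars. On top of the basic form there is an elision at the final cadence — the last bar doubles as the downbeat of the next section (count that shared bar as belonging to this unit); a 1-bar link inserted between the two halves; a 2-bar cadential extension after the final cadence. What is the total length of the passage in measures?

Basic sentence: 2 + 2 + 4 = 8 bars.
8 (basic form) + 1 (link) + 2 (cadential extension) = 11.
The elision shares a bar with the next section but does not change this unit's count.

11 measures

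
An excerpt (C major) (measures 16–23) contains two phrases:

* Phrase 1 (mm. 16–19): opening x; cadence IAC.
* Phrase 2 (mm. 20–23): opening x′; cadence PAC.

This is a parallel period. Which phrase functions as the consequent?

The phrase ending with the weaker cadence (imperfect authentic cadence) is the antecedent; the one ending more conclusively (perfect authentic cadence) is the consequent. The consequent is phrase 2.

phrase 2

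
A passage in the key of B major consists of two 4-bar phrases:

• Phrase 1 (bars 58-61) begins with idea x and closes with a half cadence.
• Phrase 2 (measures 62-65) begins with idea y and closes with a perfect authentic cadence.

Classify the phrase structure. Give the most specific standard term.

Phrase 1 ends with a half cadence (weaker) and phrase 2 with a perfect authentic cadence (stronger): antecedent + consequent = a period.
The two phrases open with different material (x / y), so the period is contrasting.

contrasting period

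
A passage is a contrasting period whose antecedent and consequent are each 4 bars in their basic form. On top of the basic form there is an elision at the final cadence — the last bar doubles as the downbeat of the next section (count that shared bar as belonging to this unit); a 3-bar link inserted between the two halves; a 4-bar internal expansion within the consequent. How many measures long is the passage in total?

15 measures

Basic contrasting period: 4 + 4 = 8 bars.
8 (basic form) + 3 (link) + 4 (internal expansion) = 15.
The elision shares a bar with the next section but does not change this unit's count.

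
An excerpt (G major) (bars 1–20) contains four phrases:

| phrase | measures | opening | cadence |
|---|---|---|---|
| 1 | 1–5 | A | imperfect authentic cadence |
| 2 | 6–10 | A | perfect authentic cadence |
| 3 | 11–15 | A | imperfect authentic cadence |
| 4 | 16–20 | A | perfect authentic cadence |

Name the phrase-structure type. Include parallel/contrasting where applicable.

The cadence pattern IAC–PAC–IAC–PAC is weak–strong twice, and phrases 3–4 restate phrases 1–2: a period heard twice, not a double period (which would end weakly at phrase 2).

repeated period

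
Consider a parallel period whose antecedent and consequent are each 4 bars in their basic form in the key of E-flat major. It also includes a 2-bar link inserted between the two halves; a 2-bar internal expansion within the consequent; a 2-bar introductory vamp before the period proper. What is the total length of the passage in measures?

Basic parallel period: 4 + 4 = 8 bars.
8 (basic form) + 2 (link) + 2 (internal expansion) + 2 (introduction) = 14.

14 measures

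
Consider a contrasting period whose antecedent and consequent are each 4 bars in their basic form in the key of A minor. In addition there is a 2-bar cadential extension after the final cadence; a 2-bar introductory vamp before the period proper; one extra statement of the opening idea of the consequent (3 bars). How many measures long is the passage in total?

15 measures

Basic contrasting period: 4 + 4 = 8 bars.
8 (basic form) + 2 (cadential extension) + 2 (introduction) + 3 (extra statement) = 15.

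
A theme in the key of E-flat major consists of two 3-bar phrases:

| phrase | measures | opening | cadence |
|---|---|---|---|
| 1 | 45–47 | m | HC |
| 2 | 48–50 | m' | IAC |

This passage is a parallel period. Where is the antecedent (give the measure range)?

measures 45–47

The antecedent is the phrase ending with the weaker cadence (half cadence, phrase 1) and the consequent the one ending more conclusively (imperfect authentic cadence, phrase 2); the antecedent is measures 45–47.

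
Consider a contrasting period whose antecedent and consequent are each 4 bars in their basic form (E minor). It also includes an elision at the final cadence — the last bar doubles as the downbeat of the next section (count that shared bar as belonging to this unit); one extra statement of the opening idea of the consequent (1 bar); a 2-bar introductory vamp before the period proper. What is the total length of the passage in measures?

11 measures

Basic contrasting period: 4 + 4 = 8 bars.
8 (basic form) + 1 (extra statement) + 2 (introduction) = 11.
The elision shares a bar with the next section but does not change this unit's count.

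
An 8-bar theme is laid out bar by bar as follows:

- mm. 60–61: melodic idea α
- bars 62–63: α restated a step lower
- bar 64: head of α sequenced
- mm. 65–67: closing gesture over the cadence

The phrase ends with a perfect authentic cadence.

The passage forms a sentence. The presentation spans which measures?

The presentation of a sentence is the basic idea (mm. 60-61) plus its repetition (mm. 62-63); the presentation is therefore mm. 60–63.

measures 60–63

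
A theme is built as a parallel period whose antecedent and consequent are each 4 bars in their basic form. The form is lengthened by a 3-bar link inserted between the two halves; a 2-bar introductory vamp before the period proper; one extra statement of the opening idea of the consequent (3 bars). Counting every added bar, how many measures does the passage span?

16 measures

Basic parallel period: 4 + 4 = 8 bars.
8 (basic form) + 3 (link) + 2 (introduction) + 3 (extra statement) = 16.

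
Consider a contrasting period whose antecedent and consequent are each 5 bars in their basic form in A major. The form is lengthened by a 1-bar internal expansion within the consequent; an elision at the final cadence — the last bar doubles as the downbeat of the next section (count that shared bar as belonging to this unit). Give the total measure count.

11 measures

Basic contrasting period: 5 + 5 = 10 bars.
10 (basic form) + 1 (internal expansion) = 11.
The elision shares a bar with the next section but does not change this unit's count.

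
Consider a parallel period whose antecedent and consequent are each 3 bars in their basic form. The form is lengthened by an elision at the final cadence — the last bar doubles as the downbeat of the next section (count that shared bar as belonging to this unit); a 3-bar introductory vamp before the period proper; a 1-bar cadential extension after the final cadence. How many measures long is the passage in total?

10 measures

Basic parallel period: 3 + 3 = 6 bars.
6 (basic form) + 3 (introduction) + 1 (cadential extension) = 10.
The elision shares a bar with the next section but does not change this unit's count.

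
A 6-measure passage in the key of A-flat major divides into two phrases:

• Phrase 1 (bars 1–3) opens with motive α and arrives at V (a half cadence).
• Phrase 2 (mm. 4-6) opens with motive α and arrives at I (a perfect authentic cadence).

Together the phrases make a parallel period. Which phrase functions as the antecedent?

The phrase ending with the weaker cadence (half cadence) is the antecedent; the one ending more conclusively (perfect authentic cadence) is the consequent. The antecedent is phrase 1.

phrase 1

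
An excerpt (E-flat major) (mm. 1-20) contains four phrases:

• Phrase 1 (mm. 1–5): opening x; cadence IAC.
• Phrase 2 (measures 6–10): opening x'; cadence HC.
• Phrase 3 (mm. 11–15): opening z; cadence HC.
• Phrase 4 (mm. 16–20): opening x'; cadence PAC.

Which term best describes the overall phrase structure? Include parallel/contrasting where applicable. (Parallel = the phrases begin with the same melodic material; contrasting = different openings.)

contrasting double period

Four phrases in two halves: the first half (bars 1-10) ends with a half cadence, the second (measures 11–20) with a perfect authentic cadence — a large antecedent–consequent pair, i.e. a double period.
Phrase 3 begins with different material from phrase 1, making it contrasting.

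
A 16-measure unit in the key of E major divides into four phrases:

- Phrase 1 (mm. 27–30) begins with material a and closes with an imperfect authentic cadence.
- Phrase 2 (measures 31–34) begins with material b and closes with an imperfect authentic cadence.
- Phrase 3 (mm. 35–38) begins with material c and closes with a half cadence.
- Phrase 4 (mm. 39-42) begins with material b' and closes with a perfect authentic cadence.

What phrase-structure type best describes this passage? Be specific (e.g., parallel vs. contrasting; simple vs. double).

contrasting double period

Four phrases in two halves: the first half (mm. 27–34) ends with an imperfect authentic cadence, the second (measures 35-42) with a perfect authentic cadence — a large antecedent–consequent pair, i.e. a double period.
Phrase 3 begins with different material from phrase 1, making it contrasting.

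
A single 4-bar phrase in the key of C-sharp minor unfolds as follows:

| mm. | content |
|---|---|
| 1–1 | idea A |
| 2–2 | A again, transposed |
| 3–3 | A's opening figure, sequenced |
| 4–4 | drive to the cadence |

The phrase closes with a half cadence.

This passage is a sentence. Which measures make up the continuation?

measures 3–4

After the presentation (measures 1–2), the continuation covers the fragmentation through the cadence: mm. 3–4.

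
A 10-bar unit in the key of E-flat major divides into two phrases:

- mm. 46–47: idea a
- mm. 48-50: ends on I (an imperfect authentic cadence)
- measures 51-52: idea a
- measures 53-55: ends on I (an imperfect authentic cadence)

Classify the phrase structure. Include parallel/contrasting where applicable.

Both phrases have the same opening (a) and the same cadence (imperfect authentic cadence): the second is a restatement, not a consequent, so this is a repeated phrase rather than a period.

repeated phrase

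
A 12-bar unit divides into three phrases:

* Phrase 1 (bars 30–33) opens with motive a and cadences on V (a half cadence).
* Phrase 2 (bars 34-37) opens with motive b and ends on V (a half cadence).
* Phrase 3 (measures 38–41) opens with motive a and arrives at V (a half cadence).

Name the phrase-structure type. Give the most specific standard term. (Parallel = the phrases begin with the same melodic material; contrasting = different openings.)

The final phrase closes with a half cadence, which is not stronger than the preceding half cadence; the 3 phrases lack an overall antecedent–consequent design and so form a phrase group.

phrase group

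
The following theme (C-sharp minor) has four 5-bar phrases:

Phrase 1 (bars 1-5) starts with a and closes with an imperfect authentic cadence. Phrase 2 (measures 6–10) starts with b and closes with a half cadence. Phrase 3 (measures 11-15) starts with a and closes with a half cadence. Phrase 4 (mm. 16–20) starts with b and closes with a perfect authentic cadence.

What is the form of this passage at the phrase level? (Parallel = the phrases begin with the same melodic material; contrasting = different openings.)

Four phrases in two halves: the first half (mm. 1-10) ends with a half cadence, the second (measures 11-20) with a perfect authentic cadence — a large antecedent–consequent pair, i.e. a double period.
Phrase 3 begins with the same material as phrase 1, making it parallel.

parallel double period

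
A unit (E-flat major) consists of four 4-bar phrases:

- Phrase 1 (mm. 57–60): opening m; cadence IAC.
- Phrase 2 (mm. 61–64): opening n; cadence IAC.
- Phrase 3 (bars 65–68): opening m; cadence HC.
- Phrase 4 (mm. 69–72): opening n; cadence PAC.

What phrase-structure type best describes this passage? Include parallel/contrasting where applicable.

Four phrases in two halves: the first half (measures 57-64) ends with an imperfect authentic cadence, the second (measures 65-72) with a perfect authentic cadence — a large antecedent–consequent pair, i.e. a double period.
Phrase 3 begins with the same material as phrase 1, making it parallel.

parallel double period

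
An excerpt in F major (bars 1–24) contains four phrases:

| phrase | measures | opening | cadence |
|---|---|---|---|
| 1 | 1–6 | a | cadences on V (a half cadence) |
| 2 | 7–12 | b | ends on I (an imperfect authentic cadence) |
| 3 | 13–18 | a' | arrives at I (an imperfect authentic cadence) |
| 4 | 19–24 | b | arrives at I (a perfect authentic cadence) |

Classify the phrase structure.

Four phrases in two halves: the first half (measures 1-12) ends with an imperfect authentic cadence, the second (mm. 13–24) with a perfect authentic cadence — a large antecedent–consequent pair, i.e. a double period.
Phrase 3 begins with the same material as phrase 1, making it parallel.

parallel double period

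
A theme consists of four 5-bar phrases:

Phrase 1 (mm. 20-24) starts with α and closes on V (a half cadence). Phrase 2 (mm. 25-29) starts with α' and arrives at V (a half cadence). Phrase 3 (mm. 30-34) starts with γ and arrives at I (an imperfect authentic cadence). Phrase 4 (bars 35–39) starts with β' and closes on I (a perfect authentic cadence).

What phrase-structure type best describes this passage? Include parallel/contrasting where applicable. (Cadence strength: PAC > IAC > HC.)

contrasting double period

Four phrases in two halves: the first half (measures 20-29) ends with a half cadence, the second (mm. 30–39) with a perfect authentic cadence — a large antecedent–consequent pair, i.e. a double period.
Phrase 3 begins with different material from phrase 1, making it contrasting.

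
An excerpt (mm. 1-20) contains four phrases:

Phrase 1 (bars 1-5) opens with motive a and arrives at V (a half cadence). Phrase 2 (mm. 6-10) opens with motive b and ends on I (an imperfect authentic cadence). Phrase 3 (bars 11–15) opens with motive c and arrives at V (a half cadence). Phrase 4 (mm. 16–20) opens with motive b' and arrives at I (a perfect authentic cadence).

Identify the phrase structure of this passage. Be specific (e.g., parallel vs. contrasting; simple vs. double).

contrasting double period

Four phrases in two halves: the first half (bars 1–10) ends with an imperfect authentic cadence, the second (measures 11-20) with a perfect authentic cadence — a large antecedent–consequent pair, i.e. a double period.
Phrase 3 begins with different material from phrase 1, making it contrasting.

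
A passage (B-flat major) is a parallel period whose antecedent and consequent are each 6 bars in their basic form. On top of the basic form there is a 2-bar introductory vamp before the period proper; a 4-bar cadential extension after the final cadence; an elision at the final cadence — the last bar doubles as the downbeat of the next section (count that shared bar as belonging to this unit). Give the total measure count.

Basic parallel period: 6 + 6 = 12 bars.
12 (basic form) + 2 (introduction) + 4 (cadential extension) = 18.
The elision shares a bar with the next section but does not change this unit's count.

18 measures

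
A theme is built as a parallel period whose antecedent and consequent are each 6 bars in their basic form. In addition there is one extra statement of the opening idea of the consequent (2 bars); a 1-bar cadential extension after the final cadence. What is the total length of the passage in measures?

Basic parallel period: 6 + 6 = 12 bars.
12 (basic form) + 2 (extra statement) + 1 (cadential extension) = 15.

15 measures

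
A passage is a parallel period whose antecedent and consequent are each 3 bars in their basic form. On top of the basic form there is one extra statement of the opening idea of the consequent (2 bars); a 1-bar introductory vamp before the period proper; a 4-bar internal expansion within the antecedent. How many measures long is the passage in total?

Basic parallel period: 3 + 3 = 6 bars.
6 (basic form) + 2 (extra statement) + 1 (introduction) + 4 (internal expansion) = 13.

13 measures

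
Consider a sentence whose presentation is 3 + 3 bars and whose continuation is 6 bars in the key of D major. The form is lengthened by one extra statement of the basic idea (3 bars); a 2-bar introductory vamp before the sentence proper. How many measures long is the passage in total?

17 measures

Basic sentence: 3 + 3 + 6 = 12 bars.
12 (basic form) + 3 (extra statement) + 2 (introduction) = 17.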